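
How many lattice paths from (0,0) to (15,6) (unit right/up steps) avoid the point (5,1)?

Total paths to (15,6): C(21,6) = 54264.
Paths through (5,1): C(6,1) x C(15,5) = 18018.
Avoiding (5,1): 54264 - 18018.

Final answer: 36246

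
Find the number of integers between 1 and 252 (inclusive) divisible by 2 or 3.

Multiples of 2: 126. Multiples of 3: 84. Of both (lcm=6): 42.
By inclusion-exclusion: 126 + 84 - 42.

Final answer: 168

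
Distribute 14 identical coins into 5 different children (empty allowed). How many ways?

Stars and bars: C(n+k-1, k-1) = C(18,4).

Final answer: C(18,4) = 3060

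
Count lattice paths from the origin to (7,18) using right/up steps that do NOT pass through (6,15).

Total paths to (7,18): C(25,18) = 480700.
Paths through (6,15): C(21,15) x C(4,3) = 217056.
Avoiding (6,15): 480700 - 217056.

Final answer: 263644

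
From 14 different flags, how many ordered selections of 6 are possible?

P(14,6) = 14!/(14-6)! = 14!/8!.

Final answer: P(14,6) = 2162160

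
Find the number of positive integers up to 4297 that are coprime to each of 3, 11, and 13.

|div by 3|=1432, |div by 11|=390, |div by 13|=330.
|div by 3&11|=130, |div by 3&13|=110, |div by 11&13|=30, |div by all|=10.
By inclusion-exclusion, divisible by at least one: 1432+390+330-130-110-30+10 = 1892.
Not divisible by any: 4297 - 1892.

Final answer: 2405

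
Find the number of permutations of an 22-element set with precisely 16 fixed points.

Choose which 16 elements are fixed: C(22,16) = 74613.
Derange the remaining 6 using D(j) = (j-1)(D(j-1) + D(j-2)), D(0)=1, D(1)=0: D(2)=1, D(3)=2, D(4)=9, D(5)=44, D(6)=265.
Total: 74613 x 265.

Final answer: C(22,16) D(6) = 19772445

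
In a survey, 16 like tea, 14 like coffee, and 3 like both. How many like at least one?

|A union B| = |A| + |B| - |A intersect B| = 16 + 14 - 3.

Final answer: 27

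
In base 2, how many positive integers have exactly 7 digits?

Leading digit: 1 options (nonzero). Other 6 digit(s): 2 options each.
Total: 1 x 2^6.

Final answer: 64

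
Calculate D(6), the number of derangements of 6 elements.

D(n) = (n-1)(D(n-1) + D(n-2)), D(0)=1, D(1)=0.
Building up: D(2)=1, D(3)=2, D(4)=9, D(5)=44.
D(6) = 5 x (D(5) + D(4)) = 5 x (44 + 9).

Final answer: D(6) = 265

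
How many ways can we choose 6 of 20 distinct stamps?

C(20,6) = 20!/(6! x 14!).

Final answer: \binom{20}{6} = 38760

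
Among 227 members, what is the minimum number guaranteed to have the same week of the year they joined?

There are 52 possible values for week of the year they joined. With 227 members and 52 categories, by pigeonhole: ceiling(227/52).

Final answer: 5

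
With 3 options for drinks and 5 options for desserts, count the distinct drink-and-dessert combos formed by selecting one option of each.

By the multiplication principle: 3 x 5.

Final answer: 15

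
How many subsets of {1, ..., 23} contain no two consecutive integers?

Condition on whether n belongs to the subset: if not, any valid subset of {1, ..., n-1} works (a(n-1)); if so, n-1 is excluded and the rest is a valid subset of {1, ..., n-2} (a(n-2)). Hence a(n) = a(n-1) + a(n-2), a(1)=2, a(2)=3.
Computing successive values: a(1)=2, a(2)=3, a(3)=5, a(4)=8, a(5)=13, a(6)=21, a(7)=34, a(8)=55, a(9)=89, a(10)=144, a(11)=233, a(12)=377, a(13)=610, a(14)=987, a(15)=1597, a(16)=2584, a(17)=4181, a(18)=6765, a(19)=10946, a(20)=17711, a(21)=28657, a(22)=46368, a(23)=75025.

Final answer: 75025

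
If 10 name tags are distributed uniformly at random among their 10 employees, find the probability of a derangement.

D(n) = (n-1)(D(n-1) + D(n-2)), D(0)=1, D(1)=0.
Building up: D(2)=1, D(3)=2, D(4)=9, D(5)=44, D(6)=265, D(7)=1854, D(8)=14833, D(9)=133496, D(10)=1334961.
Total arrangements: 10! = 3628800.
Probability = D(10)/10! = 16481/44800.

Final answer: D(10)/10! = 1334961/3628800 = 0.367879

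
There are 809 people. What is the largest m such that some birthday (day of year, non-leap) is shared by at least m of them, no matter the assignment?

There are 365 possible values for birthday (day of year, non-leap). With 809 people and 365 categories, by pigeonhole: ceiling(809/365).

Final answer: 3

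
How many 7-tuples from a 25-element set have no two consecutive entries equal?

First character: 25 choices. Each subsequent: 24 choices (must differ from the previous one).
Total: 25 x 24^6.

Final answer: 25 x 24^{6} = 4777574400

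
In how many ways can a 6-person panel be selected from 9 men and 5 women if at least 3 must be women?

Sum over valid woman counts:
C(5,3)C(9,3) = 840
C(5,4)C(9,2) = 180
C(5,5)C(9,1) = 9
Total: 840 + 180 + 9.

Final answer: 1029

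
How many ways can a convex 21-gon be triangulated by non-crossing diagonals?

This is a standard Catalan-number count: the answer is C_n. Here n = 21 - 2 = 19.
C_n = C(2n,n)/(n+1), so C_{19} = C(38,19)/20 = 35345263800/20.

Final answer: C_{19} = 1767263190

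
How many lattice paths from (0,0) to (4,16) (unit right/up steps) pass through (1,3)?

Paths (0,0)->(1,3): C(4,3) = 4.
Paths (1,3)->(4,16): C(16,13) = 560.
By multiplication principle: 4 x 560.

Final answer: 2240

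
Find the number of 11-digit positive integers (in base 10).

First digit: 9 choices (1-9). Each of the remaining 10 digits: 10 choices.
Total: 9 x 10^10.

Final answer: 90000000000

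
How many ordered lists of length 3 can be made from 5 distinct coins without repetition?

P(5,3) = 5!/(5-3)! = 5!/2!.

Final answer: P(5,3) = 60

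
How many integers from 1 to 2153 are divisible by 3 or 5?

Multiples of 3: 717. Multiples of 5: 430. Of both (lcm=15): 143.
By inclusion-exclusion: 717 + 430 - 143.

Final answer: 1004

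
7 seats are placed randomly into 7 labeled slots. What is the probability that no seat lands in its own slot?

Derangements satisfy D(n) = (n-1)(D(n-1) + D(n-2)), starting from D(0)=1, D(1)=0.
Building up: D(2)=1, D(3)=2, D(4)=9, D(5)=44, D(6)=265, D(7)=1854.
Total arrangements: 7! = 5040.
Probability = D(7)/7! = 103/280.

Final answer: D(7)/7! = 1854/5040 = 0.367857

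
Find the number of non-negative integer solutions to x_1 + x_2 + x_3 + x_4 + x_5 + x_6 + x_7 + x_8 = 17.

Stars and bars with 17 stars and 7 bars:
C(17+8-1, 8-1) = C(24,7).

Final answer: C(24,7) = 346104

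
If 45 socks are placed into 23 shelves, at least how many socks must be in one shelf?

By the pigeonhole principle: ceiling(45/23).

Final answer: 2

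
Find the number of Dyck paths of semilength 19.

Total monotonic paths to (19,19): C(38,19) = 35345263800.
Paths that cross above y=x (reflection bijection): C(38,20) = 33578000610.
Valid Dyck paths: 35345263800 - 33578000610.
(This is the Catalan number C_{19}.)

Final answer: C_{19} = 1767263190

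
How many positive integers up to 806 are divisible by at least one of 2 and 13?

Multiples of 2: 403. Multiples of 13: 62. Of both (lcm=26): 31.
By inclusion-exclusion: 403 + 62 - 31.

Final answer: 434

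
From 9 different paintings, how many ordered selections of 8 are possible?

P(9,8) = 9!/(9-8)! = 9!/1!.

Final answer: P(9,8) = 362880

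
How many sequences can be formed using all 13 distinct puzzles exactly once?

The number of ways to arrange 13 distinct objects is 13!.

Final answer: 13! = 6227020800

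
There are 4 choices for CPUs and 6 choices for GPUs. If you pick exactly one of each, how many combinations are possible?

By the multiplication principle: 4 x 6.

Final answer: 24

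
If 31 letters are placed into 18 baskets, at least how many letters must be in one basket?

By the pigeonhole principle: ceiling(31/18).

Final answer: 2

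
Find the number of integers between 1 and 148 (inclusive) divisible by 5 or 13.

Multiples of 5: 29. Multiples of 13: 11. Of both (lcm=65): 2.
By inclusion-exclusion: 29 + 11 - 2.

Final answer: 38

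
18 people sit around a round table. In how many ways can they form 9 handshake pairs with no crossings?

This is counted by the nth Catalan number C_n. Here n = 18/2 = 9.
Using C_0 = 1 and C_(k+1) = C_k x 2(2k+1)/(k+2), build up term by term: C_1=1, C_2=2, C_3=5, C_4=14, C_5=42, C_6=132, C_7=429, C_8=1430, C_9=4862.

Final answer: C_{9} = 4862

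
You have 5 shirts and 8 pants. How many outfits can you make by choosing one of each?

By the multiplication principle: 5 x 8.

Final answer: 40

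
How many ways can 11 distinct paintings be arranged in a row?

The number of ways to arrange 11 distinct objects is 11!.

Final answer: 11! = 39916800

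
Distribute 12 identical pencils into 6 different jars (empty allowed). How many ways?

Stars and bars: C(n+k-1, k-1) = C(17,5).

Final answer: C(17,5) = 6188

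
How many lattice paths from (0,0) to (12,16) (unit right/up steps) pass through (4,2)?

Paths (0,0)->(4,2): C(6,2) = 15.
Paths (4,2)->(12,16): C(22,14) = 319770.
By multiplication principle: 15 x 319770.

Final answer: 4796550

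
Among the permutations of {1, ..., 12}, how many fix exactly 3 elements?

Choose which 3 elements are fixed: C(12,3) = 220.
Derange the remaining 9 using D(j) = (j-1)(D(j-1) + D(j-2)), D(0)=1, D(1)=0: D(2)=1, D(3)=2, D(4)=9, D(5)=44, D(6)=265, D(7)=1854, D(8)=14833, D(9)=133496.
Total: 220 x 133496.

Final answer: C(12,3) D(9) = 29369120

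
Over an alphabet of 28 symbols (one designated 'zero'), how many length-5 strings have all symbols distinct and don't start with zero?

First digit: 27 (nonzero). Second: 27 (not first). Third: 26, etc.
Total: 27 x 27 x 26 x 25 x 24.

Final answer: 11372400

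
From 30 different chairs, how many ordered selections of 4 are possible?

P(30,4) = 30!/(30-4)! = 30!/26!.

Final answer: P(30,4) = 657720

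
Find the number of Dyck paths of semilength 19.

Total monotonic paths to (19,19): C(38,19) = 35345263800.
Reflecting each bad path at its first crossing gives a bijection with paths to (18,20): C(38,20) = 33578000610.
Valid Dyck paths: 35345263800 - 33578000610.
(Equivalently, C_{19} = C(38,19)/20 = 35345263800/20.)

Final answer: C_{19} = 1767263190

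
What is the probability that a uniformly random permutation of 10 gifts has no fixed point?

D(n) = (n-1)(D(n-1) + D(n-2)), D(0)=1, D(1)=0.
Building up: D(2)=1, D(3)=2, D(4)=9, D(5)=44, D(6)=265, D(7)=1854, D(8)=14833, D(9)=133496, D(10)=1334961.
Total arrangements: 10! = 3628800.
Probability = D(10)/10! = 16481/44800.

Final answer: D(10)/10! = 1334961/3628800 = 0.367879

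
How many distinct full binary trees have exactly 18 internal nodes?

The structures are counted by the Catalan number C_n. Here n = 18.
C_n = (2n)!/(n!(n+1)!), so C_{18} = 36!/(18! x 19!) = C(36,18)/19 = 9075135300/19.

Final answer: C_{18} = 477638700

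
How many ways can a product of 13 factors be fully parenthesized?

This is counted by the nth Catalan number C_n. Here n = 13 - 1 = 12.
C_n = C(2n,n) - C(2n,n+1), so C_{12} = C(24,12) - C(24,13) = 2704156 - 2496144.

Final answer: C_{12} = 208012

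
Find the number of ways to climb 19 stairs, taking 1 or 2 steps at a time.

Let f(n) be the number of climbs. Removing the last move (1 or 2 steps) gives f(n) = f(n-1) + f(n-2); base cases f(1)=1, f(2)=2.
Iterating the recurrence: f(1)=1, f(2)=2, f(3)=3, f(4)=5, f(5)=8, f(6)=13, f(7)=21, f(8)=34, f(9)=55, f(10)=89, f(11)=144, f(12)=233, f(13)=377, f(14)=610, f(15)=987, f(16)=1597, f(17)=2584, f(18)=4181, f(19)=6765.

Final answer: 6765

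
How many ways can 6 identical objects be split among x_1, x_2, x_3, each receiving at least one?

Substitute x'_i = x_i - 1 (so x'_i >= 0). Then sum x'_i = 6 - 3 = 3.
Stars and bars: C(3+3-1, 3-1) = C(5,2).

Final answer: C(5,2) = 10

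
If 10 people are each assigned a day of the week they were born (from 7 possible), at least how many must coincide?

There are 7 possible values for day of the week they were born. With 10 people and 7 categories, by pigeonhole: ceiling(10/7).

Final answer: 2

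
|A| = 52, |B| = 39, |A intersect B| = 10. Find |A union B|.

|A union B| = |A| + |B| - |A intersect B| = 52 + 39 - 10.

Final answer: 81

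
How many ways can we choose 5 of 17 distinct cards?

C(17,5) = 17!/(5! x 12!).

Final answer: \binom{17}{5} = 6188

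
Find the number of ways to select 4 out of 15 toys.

C(15,4) = 15!/(4! x (15-4)!).

Final answer: C(15,4) = 1365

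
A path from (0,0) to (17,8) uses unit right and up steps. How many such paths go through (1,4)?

Paths (0,0)->(1,4): C(5,4) = 5.
Paths (1,4)->(17,8): C(20,4) = 4845.
By multiplication principle: 5 x 4845.

Final answer: 24225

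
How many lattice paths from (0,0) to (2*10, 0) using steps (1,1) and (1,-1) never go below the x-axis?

Total monotonic paths to (10,10): C(20,10) = 184756.
Paths that cross above y=x (reflection bijection): C(20,11) = 167960.
Valid Dyck paths: 184756 - 167960.
(Equivalently, C_{10} = C(20,10)/11 = 184756/11.)

Final answer: C_{10} = 16796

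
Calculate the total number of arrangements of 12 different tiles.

The number of ways to arrange 12 distinct objects is 12!.

Final answer: 12! = 479001600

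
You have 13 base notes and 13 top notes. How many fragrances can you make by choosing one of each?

By the multiplication principle: 13 x 13.

Final answer: 169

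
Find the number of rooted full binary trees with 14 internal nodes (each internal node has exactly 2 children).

This is a standard Catalan-number count: the answer is C_n. Here n = 14.
C_n = C(2n,n) - C(2n,n+1), so C_{14} = C(28,14) - C(28,15) = 40116600 - 37442160.

Final answer: C_{14} = 2674440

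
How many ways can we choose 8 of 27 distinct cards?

C(27,8) = 27!/(8! x 19!).

Final answer: \binom{27}{8} = 2220075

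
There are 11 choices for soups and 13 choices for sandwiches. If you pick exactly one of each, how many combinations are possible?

By the multiplication principle: 11 x 13.

Final answer: 143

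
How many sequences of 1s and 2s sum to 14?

Condition on the final move: it is a 1-step (f(n-1) ways to get there) or a 2-step (f(n-2) ways), so f(n) = f(n-1) + f(n-2), with f(1)=1, f(2)=2.
Building up term by term: f(1)=1, f(2)=2, f(3)=3, f(4)=5, f(5)=8, f(6)=13, f(7)=21, f(8)=34, f(9)=55, f(10)=89, f(11)=144, f(12)=233, f(13)=377, f(14)=610.

Final answer: 610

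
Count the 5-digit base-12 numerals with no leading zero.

In base 12, the leading digit has 11 choices (1..11); each of the remaining 4 digits has 12 choices.
Total: 11 x 12^4.

Final answer: 228096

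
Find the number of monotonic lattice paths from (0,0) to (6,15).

Each path has 6 right steps and 15 up steps in some order (21 steps total).
Choose which 15 of the 21 steps are up: C(21,15).

Final answer: C(21,15) = 54264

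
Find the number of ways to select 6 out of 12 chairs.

C(12,6) = 12!/(6! x (12-6)!).

Final answer: C(12,6) = 924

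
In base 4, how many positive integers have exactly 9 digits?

Leading digit: 3 options (nonzero). Other 8 digit(s): 4 options each.
Total: 3 x 4^8.

Final answer: 196608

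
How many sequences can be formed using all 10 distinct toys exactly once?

The number of ways to arrange 10 distinct objects is 10!.

Final answer: 10! = 3628800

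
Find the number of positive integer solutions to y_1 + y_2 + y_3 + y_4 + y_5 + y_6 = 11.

Substitute y'_i = y_i - 1 (so y'_i >= 0). Then sum y'_i = 11 - 6 = 5.
Stars and bars: C(5+6-1, 6-1) = C(10,5).

Final answer: C(10,5) = 252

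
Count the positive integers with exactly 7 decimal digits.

First digit: 9 choices (1-9). Each of the remaining 6 digits: 10 choices.
Total: 9 x 10^6.

Final answer: 9000000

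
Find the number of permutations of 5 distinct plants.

The number of ways to arrange 5 distinct objects is 5!.

Final answer: 5! = 120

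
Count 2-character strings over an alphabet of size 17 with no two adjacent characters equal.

First character: 17 choices. Each subsequent: 16 choices (must differ from the previous one).
Total: 17 x 16^1.

Final answer: 17 x 16^{1} = 272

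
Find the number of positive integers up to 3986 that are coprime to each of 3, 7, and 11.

|div by 3|=1328, |div by 7|=569, |div by 11|=362.
|div by 3&7|=189, |div by 3&11|=120, |div by 7&11|=51, |div by all|=17.
By inclusion-exclusion, divisible by at least one: 1328+569+362-189-120-51+17 = 1916.
Not divisible by any: 3986 - 1916.

Final answer: 2070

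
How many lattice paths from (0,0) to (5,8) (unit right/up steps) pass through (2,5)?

Paths (0,0)->(2,5): C(7,5) = 21.
Paths (2,5)->(5,8): C(6,3) = 20.
By multiplication principle: 21 x 20.

Final answer: 420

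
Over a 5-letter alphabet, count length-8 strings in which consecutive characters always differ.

First character: 5 choices. Each subsequent: 4 choices (must differ from the previous one).
Total: 5 x 4^7.

Final answer: 5 x 4^{7} = 81920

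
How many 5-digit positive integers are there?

First digit: 9 choices (1-9). Each of the remaining 4 digits: 10 choices.
Total: 9 x 10^4.

Final answer: 90000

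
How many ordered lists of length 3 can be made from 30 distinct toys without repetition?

P(30,3) = 30!/(30-3)! = 30!/27!.

Final answer: P(30,3) = 24360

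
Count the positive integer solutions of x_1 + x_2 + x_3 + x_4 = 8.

Substitute x'_i = x_i - 1 (so x'_i >= 0). Then sum x'_i = 8 - 4 = 4.
Stars and bars: C(4+4-1, 4-1) = C(7,3).

Final answer: C(7,3) = 35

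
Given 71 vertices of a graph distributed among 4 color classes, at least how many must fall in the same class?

By pigeonhole with 71 objects and 4 categories: ceiling(71/4).

Final answer: 18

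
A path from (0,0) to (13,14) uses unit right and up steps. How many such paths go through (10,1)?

Paths (0,0)->(10,1): C(11,1) = 11.
Paths (10,1)->(13,14): C(16,13) = 560.
By multiplication principle: 11 x 560.

Final answer: 6160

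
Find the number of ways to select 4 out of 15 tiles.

C(15,4) = 15!/(4! x 11!).

Final answer: \binom{15}{4} = 1365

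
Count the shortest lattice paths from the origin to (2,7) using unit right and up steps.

Each path has 2 right steps and 7 up steps in some order (9 steps total).
Choose which 7 of the 9 steps are up: C(9,7).

Final answer: C(9,7) = 36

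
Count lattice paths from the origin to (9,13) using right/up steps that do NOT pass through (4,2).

Total paths to (9,13): C(22,13) = 497420.
Paths through (4,2): C(6,2) x C(16,11) = 65520.
Avoiding (4,2): 497420 - 65520.

Final answer: 431900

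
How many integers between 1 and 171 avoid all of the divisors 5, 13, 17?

|div by 5|=34, |div by 13|=13, |div by 17|=10.
|div by 5&13|=2, |div by 5&17|=2, |div by 13&17|=0, |div by all|=0.
By inclusion-exclusion, divisible by at least one: 34+13+10-2-2-0+0 = 53.
Not divisible by any: 171 - 53.

Final answer: 118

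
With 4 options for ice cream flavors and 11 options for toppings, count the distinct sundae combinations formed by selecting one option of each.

By the multiplication principle: 4 x 11.

Final answer: 44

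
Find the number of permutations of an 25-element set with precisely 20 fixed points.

Choose which 20 elements are fixed: C(25,20) = 53130.
Derange the remaining 5 using D(j) = (j-1)(D(j-1) + D(j-2)), D(0)=1, D(1)=0: D(2)=1, D(3)=2, D(4)=9, D(5)=44.
Total: 53130 x 44.

Final answer: C(25,20) D(5) = 2337720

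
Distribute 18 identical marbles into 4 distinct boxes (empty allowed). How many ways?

Stars and bars: C(n+k-1, k-1) = C(21,3).

Final answer: C(21,3) = 1330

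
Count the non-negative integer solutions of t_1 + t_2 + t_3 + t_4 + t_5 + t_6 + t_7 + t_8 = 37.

Stars and bars with 37 stars and 7 bars:
C(37+8-1, 8-1) = C(44,7).

Final answer: C(44,7) = 38320568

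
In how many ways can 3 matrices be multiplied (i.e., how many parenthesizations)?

The structures are counted by the Catalan number C_n. Here n = 3 - 1 = 2.
C_n = C(2n,n) - C(2n,n+1), so C_{2} = C(4,2) - C(4,3) = 6 - 4.

Final answer: C_{2} = 2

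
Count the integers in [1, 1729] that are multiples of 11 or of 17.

Multiples of 11: 157. Multiples of 17: 101. Of both (lcm=187): 9.
By inclusion-exclusion: 157 + 101 - 9.

Final answer: 249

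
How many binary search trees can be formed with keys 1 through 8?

The structures are counted by the Catalan number C_n. Here n = 8.
C_n = (2n)!/(n!(n+1)!), so C_{8} = 16!/(8! x 9!) = C(16,8)/9 = 12870/9.

Final answer: C_{8} = 1430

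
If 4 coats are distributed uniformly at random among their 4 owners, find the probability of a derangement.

D(n) = (n-1)(D(n-1) + D(n-2)), D(0)=1, D(1)=0.
Building up: D(2)=1, D(3)=2, D(4)=9.
Total arrangements: 4! = 24.
Probability = D(4)/4! = 3/8.

Final answer: D(4)/4! = 9/24 = 0.375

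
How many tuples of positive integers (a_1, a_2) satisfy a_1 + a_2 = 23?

Substitute a'_i = a_i - 1 (so a'_i >= 0). Then sum a'_i = 23 - 2 = 21.
Stars and bars: C(21+2-1, 2-1) = C(22,1).

Final answer: C(22,1) = 22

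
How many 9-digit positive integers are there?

These are the integers in [10^8, 10^9), so the count is 10^9 - 10^8 = 9 x 10^8.

Final answer: 900000000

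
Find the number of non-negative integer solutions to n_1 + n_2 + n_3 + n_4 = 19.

Stars and bars with 19 stars and 3 bars:
C(19+4-1, 4-1) = C(22,3).

Final answer: C(22,3) = 1540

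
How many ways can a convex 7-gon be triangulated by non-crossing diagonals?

This is counted by the nth Catalan number C_n. Here n = 7 - 2 = 5.
C_n = (2n)!/(n!(n+1)!), so C_{5} = 10!/(5! x 6!) = C(10,5)/6 = 252/6.

Final answer: C_{5} = 42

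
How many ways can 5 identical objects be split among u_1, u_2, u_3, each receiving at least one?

Substitute u'_i = u_i - 1 (so u'_i >= 0). Then sum u'_i = 5 - 3 = 2.
Stars and bars: C(2+3-1, 3-1) = C(4,2).

Final answer: C(4,2) = 6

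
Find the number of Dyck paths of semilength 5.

Total monotonic paths to (5,5): C(10,5) = 252.
A path is bad iff it touches y = x + 1; reflecting its initial segment maps bad paths bijectively onto all paths to (4,6), of which there are C(10,6) = 210.
Valid Dyck paths: 252 - 210.
(Equivalently, C_{5} = C(10,5)/6 = 252/6.)

Final answer: C_{5} = 42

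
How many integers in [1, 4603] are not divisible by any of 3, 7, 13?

|div by 3|=1534, |div by 7|=657, |div by 13|=354.
|div by 3&7|=219, |div by 3&13|=118, |div by 7&13|=50, |div by all|=16.
By inclusion-exclusion, divisible by at least one: 1534+657+354-219-118-50+16 = 2174.
Not divisible by any: 4603 - 2174.

Final answer: 2429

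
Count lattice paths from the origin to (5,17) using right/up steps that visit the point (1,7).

Paths (0,0)->(1,7): C(8,7) = 8.
Paths (1,7)->(5,17): C(14,10) = 1001.
By multiplication principle: 8 x 1001.

Final answer: 8008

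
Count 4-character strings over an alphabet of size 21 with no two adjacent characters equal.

First character: 21 choices. Each subsequent: 20 choices (must differ from the previous one).
Total: 21 x 20^3.

Final answer: 21 x 20^{3} = 168000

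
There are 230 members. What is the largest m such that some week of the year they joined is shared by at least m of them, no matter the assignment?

There are 52 possible values for week of the year they joined. With 230 members and 52 categories, by pigeonhole: ceiling(230/52).

Final answer: 5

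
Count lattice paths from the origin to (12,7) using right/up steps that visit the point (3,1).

Paths (0,0)->(3,1): C(4,1) = 4.
Paths (3,1)->(12,7): C(15,6) = 5005.
By multiplication principle: 4 x 5005.

Final answer: 20020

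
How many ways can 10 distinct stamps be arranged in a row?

The number of ways to arrange 10 distinct objects is 10!.

Final answer: 10! = 3628800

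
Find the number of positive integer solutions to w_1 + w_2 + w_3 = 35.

Substitute w'_i = w_i - 1 (so w'_i >= 0). Then sum w'_i = 35 - 3 = 32.
Stars and bars: C(32+3-1, 3-1) = C(34,2).

Final answer: C(34,2) = 561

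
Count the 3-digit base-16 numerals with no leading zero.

These are the integers in [16^2, 16^3), so the count is 16^3 - 16^2 = 15 x 16^2.

Final answer: 3840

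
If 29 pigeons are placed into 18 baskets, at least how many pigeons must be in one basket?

By the pigeonhole principle: ceiling(29/18).

Final answer: 2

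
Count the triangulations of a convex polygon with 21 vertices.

This is counted by the nth Catalan number C_n. Here n = 21 - 2 = 19.
C_n = C(2n,n)/(n+1), so C_{19} = C(38,19)/20 = 35345263800/20.

Final answer: C_{19} = 1767263190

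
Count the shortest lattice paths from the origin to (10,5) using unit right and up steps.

Each path has 10 right steps and 5 up steps in some order (15 steps total).
Choose which 5 of the 15 steps are up: C(15,5).

Final answer: C(15,5) = 3003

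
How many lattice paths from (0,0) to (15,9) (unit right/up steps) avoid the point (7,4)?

Total paths to (15,9): C(24,9) = 1307504.
Paths through (7,4): C(11,4) x C(13,5) = 424710.
Avoiding (7,4): 1307504 - 424710.

Final answer: 882794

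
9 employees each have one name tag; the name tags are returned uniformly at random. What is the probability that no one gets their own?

Derangements satisfy D(n) = (n-1)(D(n-1) + D(n-2)), starting from D(0)=1, D(1)=0.
Building up: D(2)=1, D(3)=2, D(4)=9, D(5)=44, D(6)=265, D(7)=1854, D(8)=14833, D(9)=133496.
Total arrangements: 9! = 362880.
Probability = D(9)/9! = 16687/45360.

Final answer: D(9)/9! = 133496/362880 = 0.367879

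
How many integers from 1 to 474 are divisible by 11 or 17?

Multiples of 11: 43. Multiples of 17: 27. Of both (lcm=187): 2.
By inclusion-exclusion: 43 + 27 - 2.

Final answer: 68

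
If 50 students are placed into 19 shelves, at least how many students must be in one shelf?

By the pigeonhole principle: ceiling(50/19).

Final answer: 3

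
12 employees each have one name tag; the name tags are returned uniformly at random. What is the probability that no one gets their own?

Use the recurrence D(n) = (n-1)(D(n-1) + D(n-2)) with D(0)=1, D(1)=0.
Building up: D(2)=1, D(3)=2, D(4)=9, D(5)=44, D(6)=265, D(7)=1854, D(8)=14833, D(9)=133496, D(10)=1334961, D(11)=14684570, D(12)=176214841.
Total arrangements: 12! = 479001600.
Probability = D(12)/12! = 16019531/43545600.

Final answer: D(12)/12! = 176214841/479001600 = 0.367879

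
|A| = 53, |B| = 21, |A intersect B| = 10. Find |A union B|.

|A union B| = |A| + |B| - |A intersect B| = 53 + 21 - 10.

Final answer: 64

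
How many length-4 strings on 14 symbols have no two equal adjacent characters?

First character: 14 choices. Each subsequent: 13 choices (must differ from the previous one).
Total: 14 x 13^3.

Final answer: 14 x 13^{3} = 30758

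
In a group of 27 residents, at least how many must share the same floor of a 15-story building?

There are 15 possible values for floor of a 15-story building. With 27 residents and 15 categories, by pigeonhole: ceiling(27/15).

Final answer: 2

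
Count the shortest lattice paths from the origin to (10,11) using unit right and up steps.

Each path has 10 right steps and 11 up steps in some order (21 steps total).
Choose which 11 of the 21 steps are up: C(21,11).

Final answer: C(21,11) = 352716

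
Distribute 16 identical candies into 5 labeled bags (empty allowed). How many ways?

Stars and bars: C(n+k-1, k-1) = C(20,4).

Final answer: C(20,4) = 4845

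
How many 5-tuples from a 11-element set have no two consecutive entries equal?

First character: 11 choices. Each subsequent: 10 choices (must differ from the previous one).
Total: 11 x 10^4.

Final answer: 11 x 10^{4} = 110000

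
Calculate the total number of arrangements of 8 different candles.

The number of ways to arrange 8 distinct objects is 8!.

Final answer: 8! = 40320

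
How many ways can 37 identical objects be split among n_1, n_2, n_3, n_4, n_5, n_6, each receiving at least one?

Substitute n'_i = n_i - 1 (so n'_i >= 0). Then sum n'_i = 37 - 6 = 31.
Stars and bars: C(31+6-1, 6-1) = C(36,5).

Final answer: C(36,5) = 376992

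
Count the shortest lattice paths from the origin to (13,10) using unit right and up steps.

Each path has 13 right steps and 10 up steps in some order (23 steps total).
Choose which 10 of the 23 steps are up: C(23,10).

Final answer: C(23,10) = 1144066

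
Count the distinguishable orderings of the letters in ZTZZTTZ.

Letters (T:3, Z:4). Total letters: 7.
Permutations = 7!/(4! x 3!).

Final answer: 35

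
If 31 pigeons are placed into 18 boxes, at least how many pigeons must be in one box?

By the pigeonhole principle: ceiling(31/18).

Final answer: 2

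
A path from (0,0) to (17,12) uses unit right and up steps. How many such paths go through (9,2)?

Paths (0,0)->(9,2): C(11,2) = 55.
Paths (9,2)->(17,12): C(18,10) = 43758.
By multiplication principle: 55 x 43758.

Final answer: 2406690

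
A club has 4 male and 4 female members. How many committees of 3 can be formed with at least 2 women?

Sum over valid woman counts:
C(4,2)C(4,1) = 24
C(4,3)C(4,0) = 4
Total: 24 + 4.

Final answer: 28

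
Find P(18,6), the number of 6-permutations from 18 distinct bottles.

P(18,6) = 18!/(18-6)! = 18!/12!.

Final answer: P(18,6) = 13366080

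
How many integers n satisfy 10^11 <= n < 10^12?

The leading digit cannot be 0 (9 options); the other 11 digits can be anything (10 options each).
Total: 9 x 10^11.

Final answer: 900000000000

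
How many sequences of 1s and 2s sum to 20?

Let f(n) be the number of climbs. Removing the last move (1 or 2 steps) gives f(n) = f(n-1) + f(n-2); base cases f(1)=1, f(2)=2.
Computing successive values: f(1)=1, f(2)=2, f(3)=3, f(4)=5, f(5)=8, f(6)=13, f(7)=21, f(8)=34, f(9)=55, f(10)=89, f(11)=144, f(12)=233, f(13)=377, f(14)=610, f(15)=987, f(16)=1597, f(17)=2584, f(18)=4181, f(19)=6765, f(20)=10946.

Final answer: 10946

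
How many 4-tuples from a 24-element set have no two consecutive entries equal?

Let g(n) count such strings. g(1) = 24, and each valid string of length n-1 extends in 23 ways (any symbol but the last), so g(n) = 23 g(n-1).
Total: g(4) = 24 x 23^3.

Final answer: 24 x 23^{3} = 292008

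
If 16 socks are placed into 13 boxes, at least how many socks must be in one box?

By the pigeonhole principle: ceiling(16/13).

Final answer: 2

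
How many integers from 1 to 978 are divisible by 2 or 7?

Multiples of 2: 489. Multiples of 7: 139. Of both (lcm=14): 69.
By inclusion-exclusion: 489 + 139 - 69.

Final answer: 559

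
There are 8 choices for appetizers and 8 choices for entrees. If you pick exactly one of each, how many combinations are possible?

By the multiplication principle: 8 x 8.

Final answer: 64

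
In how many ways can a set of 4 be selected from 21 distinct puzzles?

C(21,4) = 21!/(4! x (21-4)!).

Final answer: C(21,4) = 5985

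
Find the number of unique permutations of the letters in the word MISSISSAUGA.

Letters (A:2, G:1, I:2, M:1, S:4, U:1). Total letters: 11.
Permutations = 11!/(4! x 2! x 2!).

Final answer: 415800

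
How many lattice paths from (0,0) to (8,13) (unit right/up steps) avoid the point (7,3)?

Total paths to (8,13): C(21,13) = 203490.
Paths through (7,3): C(10,3) x C(11,10) = 1320.
Avoiding (7,3): 203490 - 1320.

Final answer: 202170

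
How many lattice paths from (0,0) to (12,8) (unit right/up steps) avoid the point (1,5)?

Total paths to (12,8): C(20,8) = 125970.
Paths through (1,5): C(6,5) x C(14,3) = 2184.
Avoiding (1,5): 125970 - 2184.

Final answer: 123786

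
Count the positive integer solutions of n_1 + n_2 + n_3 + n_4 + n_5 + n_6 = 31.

Substitute n'_i = n_i - 1 (so n'_i >= 0). Then sum n'_i = 31 - 6 = 25.
Stars and bars: C(25+6-1, 6-1) = C(30,5).

Final answer: C(30,5) = 142506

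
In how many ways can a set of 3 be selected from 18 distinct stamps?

C(18,3) = 18!/(3! x (18-3)!).

Final answer: C(18,3) = 816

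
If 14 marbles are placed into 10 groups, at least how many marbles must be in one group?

By the pigeonhole principle: ceiling(14/10).

Final answer: 2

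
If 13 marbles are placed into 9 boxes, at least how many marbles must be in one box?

By the pigeonhole principle: ceiling(13/9).

Final answer: 2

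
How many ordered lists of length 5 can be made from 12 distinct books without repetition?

P(12,5) = 12!/(12-5)! = 12!/7!.

Final answer: P(12,5) = 95040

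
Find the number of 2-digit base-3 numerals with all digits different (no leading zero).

First digit: 2 (nonzero). Second: 2 (not first). Third: 1, etc.
Total: 2 x 2.

Final answer: 4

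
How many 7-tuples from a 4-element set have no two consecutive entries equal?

First character: 4 choices. Each subsequent: 3 choices (must differ from the previous one).
Total: 4 x 3^6.

Final answer: 4 x 3^{6} = 2916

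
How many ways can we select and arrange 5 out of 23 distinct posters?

P(23,5) = 23!/(23-5)! = 23!/18!.

Final answer: P(23,5) = 4037880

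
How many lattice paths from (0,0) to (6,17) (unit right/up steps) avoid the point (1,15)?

Total paths to (6,17): C(23,17) = 100947.
Paths through (1,15): C(16,15) x C(7,2) = 336.
Avoiding (1,15): 100947 - 336.

Final answer: 100611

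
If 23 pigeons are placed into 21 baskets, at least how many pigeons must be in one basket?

By the pigeonhole principle: ceiling(23/21).

Final answer: 2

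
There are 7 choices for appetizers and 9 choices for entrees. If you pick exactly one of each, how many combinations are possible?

By the multiplication principle: 7 x 9.

Final answer: 63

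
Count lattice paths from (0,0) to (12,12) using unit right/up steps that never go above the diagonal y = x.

Total monotonic paths to (12,12): C(24,12) = 2704156.
A path is bad iff it touches y = x + 1; reflecting its initial segment maps bad paths bijectively onto all paths to (11,13), of which there are C(24,13) = 2496144.
Valid Dyck paths: 2704156 - 2496144.
(Check: C(24,12) - C(24,13) = C(24,12)/13, the Catalan number C_{12}.)

Final answer: C_{12} = 208012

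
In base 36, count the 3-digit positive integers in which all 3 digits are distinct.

First digit: 35 (nonzero). Second: 35 (not first). Third: 34, etc.
Total: 35 x 35 x 34.

Final answer: 41650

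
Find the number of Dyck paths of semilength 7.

Total monotonic paths to (7,7): C(14,7) = 3432.
Paths that cross above y=x (reflection bijection): C(14,8) = 3003.
Valid Dyck paths: 3432 - 3003.
(This is the Catalan number C_{7}.)

Final answer: C_{7} = 429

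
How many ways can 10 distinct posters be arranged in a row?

The number of ways to arrange 10 distinct objects is 10!.

Final answer: 10! = 3628800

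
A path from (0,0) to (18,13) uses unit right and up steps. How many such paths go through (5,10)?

Paths (0,0)->(5,10): C(15,10) = 3003.
Paths (5,10)->(18,13): C(16,3) = 560.
By multiplication principle: 3003 x 560.

Final answer: 1681680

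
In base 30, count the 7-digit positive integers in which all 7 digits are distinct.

First digit: 29 (nonzero). Second: 29 (not first). Third: 28, etc.
Total: 29 x 29 x 28 x 27 x 26 x 25 x 24.

Final answer: 9918417600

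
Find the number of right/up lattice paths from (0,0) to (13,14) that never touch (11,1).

Total paths to (13,14): C(27,14) = 20058300.
Paths through (11,1): C(12,1) x C(15,13) = 1260.
Avoiding (11,1): 20058300 - 1260.

Final answer: 20057040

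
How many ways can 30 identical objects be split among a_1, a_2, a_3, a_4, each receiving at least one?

Substitute a'_i = a_i - 1 (so a'_i >= 0). Then sum a'_i = 30 - 4 = 26.
Stars and bars: C(26+4-1, 4-1) = C(29,3).

Final answer: C(29,3) = 3654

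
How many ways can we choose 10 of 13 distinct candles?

C(13,10) = 13!/(10! x 3!).

Final answer: \binom{13}{10} = 286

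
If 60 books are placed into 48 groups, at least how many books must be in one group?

By the pigeonhole principle: ceiling(60/48).

Final answer: 2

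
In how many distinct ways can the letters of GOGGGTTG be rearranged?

Letters (G:5, O:1, T:2). Total letters: 8.
Permutations = 8!/(5! x 2!).

Final answer: 168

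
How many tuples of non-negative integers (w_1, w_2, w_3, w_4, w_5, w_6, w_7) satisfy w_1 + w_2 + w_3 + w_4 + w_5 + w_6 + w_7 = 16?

Stars and bars with 16 stars and 6 bars:
C(16+7-1, 7-1) = C(22,6).

Final answer: C(22,6) = 74613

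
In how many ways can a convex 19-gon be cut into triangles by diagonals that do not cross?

This is counted by the nth Catalan number C_n. Here n = 19 - 2 = 17.
C_n = C(2n,n)/(n+1), so C_{17} = C(34,17)/18 = 2333606220/18.

Final answer: C_{17} = 129644790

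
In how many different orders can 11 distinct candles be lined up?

The number of ways to arrange 11 distinct objects is 11!.

Final answer: 11! = 39916800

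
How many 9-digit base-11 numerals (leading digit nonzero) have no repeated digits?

First digit: 10 (nonzero). Second: 10 (not first). Third: 9, etc.
Total: 10 x 10 x 9 x 8 x 7 x 6 x 5 x 4 x 3.

Final answer: 18144000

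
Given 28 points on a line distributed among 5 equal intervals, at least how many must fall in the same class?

By pigeonhole with 28 objects and 5 categories: ceiling(28/5).

Final answer: 6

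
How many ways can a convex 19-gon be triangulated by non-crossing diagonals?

The structures are counted by the Catalan number C_n. Here n = 19 - 2 = 17.
C_n = (2n)!/(n!(n+1)!), so C_{17} = 34!/(17! x 18!) = C(34,17)/18 = 2333606220/18.

Final answer: C_{17} = 129644790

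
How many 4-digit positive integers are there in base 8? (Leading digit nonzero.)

Leading digit: 7 options (nonzero). Other 3 digit(s): 8 options each.
Total: 7 x 8^3.

Final answer: 3584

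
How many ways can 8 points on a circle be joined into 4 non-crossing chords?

This is counted by the nth Catalan number C_n. Here n = 8/2 = 4.
C_n = C(2n,n) - C(2n,n+1), so C_{4} = C(8,4) - C(8,5) = 70 - 56.

Final answer: C_{4} = 14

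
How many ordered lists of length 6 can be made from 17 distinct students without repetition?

P(17,6) = 17!/(17-6)! = 17!/11!.

Final answer: P(17,6) = 8910720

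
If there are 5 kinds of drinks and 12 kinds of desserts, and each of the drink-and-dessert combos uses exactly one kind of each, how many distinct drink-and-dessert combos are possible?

By the multiplication principle: 5 x 12.

Final answer: 60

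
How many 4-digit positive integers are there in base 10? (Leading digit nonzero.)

These are the integers in [10^3, 10^4), so the count is 10^4 - 10^3 = 9 x 10^3.

Final answer: 9000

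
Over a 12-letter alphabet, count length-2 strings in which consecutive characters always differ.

First character: 12 choices. Each subsequent: 11 choices (must differ from the previous one).
Total: 12 x 11^1.

Final answer: 12 x 11^{1} = 132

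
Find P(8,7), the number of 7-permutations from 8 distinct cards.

P(8,7) = 8!/(8-7)! = 8!/1!.

Final answer: P(8,7) = 40320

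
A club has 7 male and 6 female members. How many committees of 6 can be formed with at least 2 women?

Sum over valid woman counts:
C(6,2)C(7,4) = 525
C(6,3)C(7,3) = 700
C(6,4)C(7,2) = 315
C(6,5)C(7,1) = 42
C(6,6)C(7,0) = 1
Total: 525 + 700 + 315 + 42 + 1.

Final answer: 1583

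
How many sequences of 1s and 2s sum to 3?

Let f(n) count the ways. The last step is size 1 or 2, so f(n) = f(n-1) + f(n-2) with f(1)=1, f(2)=2.
Computing successive values: f(1)=1, f(2)=2, f(3)=3.

Final answer: 3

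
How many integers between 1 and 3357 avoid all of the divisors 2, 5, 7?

|div by 2|=1678, |div by 5|=671, |div by 7|=479.
|div by 2&5|=335, |div by 2&7|=239, |div by 5&7|=95, |div by all|=47.
By inclusion-exclusion, divisible by at least one: 1678+671+479-335-239-95+47 = 2206.
Not divisible by any: 3357 - 2206.

Final answer: 1151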